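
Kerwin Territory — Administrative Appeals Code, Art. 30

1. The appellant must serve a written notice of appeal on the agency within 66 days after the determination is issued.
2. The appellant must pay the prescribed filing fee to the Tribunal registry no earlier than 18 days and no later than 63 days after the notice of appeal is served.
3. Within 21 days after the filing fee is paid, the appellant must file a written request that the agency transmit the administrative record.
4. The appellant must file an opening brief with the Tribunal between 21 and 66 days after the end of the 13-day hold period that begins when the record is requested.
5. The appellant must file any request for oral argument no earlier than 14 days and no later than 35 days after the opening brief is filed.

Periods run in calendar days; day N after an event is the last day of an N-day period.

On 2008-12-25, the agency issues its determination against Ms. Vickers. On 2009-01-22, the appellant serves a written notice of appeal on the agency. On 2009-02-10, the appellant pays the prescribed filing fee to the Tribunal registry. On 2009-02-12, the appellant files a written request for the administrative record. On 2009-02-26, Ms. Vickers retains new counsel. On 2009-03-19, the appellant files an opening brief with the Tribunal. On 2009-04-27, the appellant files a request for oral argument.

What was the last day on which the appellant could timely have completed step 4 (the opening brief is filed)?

The record is requested on 2009-02-12; the 13-day hold period therefore ends 2009-02-25, and step 4 runs from that date. The window is 21–66 days after 2009-02-25; it closes on 2009-05-02.

2009-05-02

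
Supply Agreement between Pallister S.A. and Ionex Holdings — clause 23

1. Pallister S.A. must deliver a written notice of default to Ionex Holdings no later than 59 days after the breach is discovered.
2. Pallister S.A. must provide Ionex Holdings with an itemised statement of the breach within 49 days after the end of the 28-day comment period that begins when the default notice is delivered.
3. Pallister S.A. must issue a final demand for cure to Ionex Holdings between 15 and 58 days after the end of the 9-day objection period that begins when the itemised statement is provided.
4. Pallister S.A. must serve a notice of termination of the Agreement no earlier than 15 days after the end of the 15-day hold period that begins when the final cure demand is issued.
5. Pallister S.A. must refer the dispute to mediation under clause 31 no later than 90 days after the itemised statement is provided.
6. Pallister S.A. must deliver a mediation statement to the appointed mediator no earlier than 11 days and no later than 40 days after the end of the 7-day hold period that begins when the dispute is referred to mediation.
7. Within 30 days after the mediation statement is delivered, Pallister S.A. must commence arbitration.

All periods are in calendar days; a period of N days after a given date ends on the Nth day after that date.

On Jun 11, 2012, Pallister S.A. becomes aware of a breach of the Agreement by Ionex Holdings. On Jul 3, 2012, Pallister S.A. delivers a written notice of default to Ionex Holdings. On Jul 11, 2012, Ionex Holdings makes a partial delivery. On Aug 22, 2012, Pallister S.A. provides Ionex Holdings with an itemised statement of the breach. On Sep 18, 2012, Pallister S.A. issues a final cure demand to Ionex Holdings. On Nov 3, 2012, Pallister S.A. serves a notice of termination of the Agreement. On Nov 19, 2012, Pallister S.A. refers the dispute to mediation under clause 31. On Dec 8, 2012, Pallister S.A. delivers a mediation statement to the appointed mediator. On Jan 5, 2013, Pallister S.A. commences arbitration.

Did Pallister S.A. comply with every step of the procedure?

Yes

(1) due by Jun 11, 2012 + 59 days = Aug 9, 2012; done Jul 3, 2012 — timely.
(2) due by Jul 31, 2012 + 49 days = Sep 18, 2012; Aug 22, 2012 is within that limit.
(3) the permitted window runs from Aug 31, 2012 + 15 = Sep 15, 2012 to Aug 31, 2012 + 58 = Oct 28, 2012; done Sep 18, 2012 — within the window.
(4) permitted from Oct 3, 2012 + 15 days = Oct 18, 2012 onward; done Nov 3, 2012 — permitted.
(5) due by Aug 22, 2012 + 90 days = Nov 20, 2012; Nov 19, 2012 is within that limit.
(6) the permitted window runs from Nov 26, 2012 + 11 = Dec 7, 2012 to Nov 26, 2012 + 40 = Jan 5, 2013; done Dec 8, 2012, which is between those dates.
(7) due by Dec 8, 2012 + 30 days = Jan 7, 2013; Jan 5, 2013 is within that limit.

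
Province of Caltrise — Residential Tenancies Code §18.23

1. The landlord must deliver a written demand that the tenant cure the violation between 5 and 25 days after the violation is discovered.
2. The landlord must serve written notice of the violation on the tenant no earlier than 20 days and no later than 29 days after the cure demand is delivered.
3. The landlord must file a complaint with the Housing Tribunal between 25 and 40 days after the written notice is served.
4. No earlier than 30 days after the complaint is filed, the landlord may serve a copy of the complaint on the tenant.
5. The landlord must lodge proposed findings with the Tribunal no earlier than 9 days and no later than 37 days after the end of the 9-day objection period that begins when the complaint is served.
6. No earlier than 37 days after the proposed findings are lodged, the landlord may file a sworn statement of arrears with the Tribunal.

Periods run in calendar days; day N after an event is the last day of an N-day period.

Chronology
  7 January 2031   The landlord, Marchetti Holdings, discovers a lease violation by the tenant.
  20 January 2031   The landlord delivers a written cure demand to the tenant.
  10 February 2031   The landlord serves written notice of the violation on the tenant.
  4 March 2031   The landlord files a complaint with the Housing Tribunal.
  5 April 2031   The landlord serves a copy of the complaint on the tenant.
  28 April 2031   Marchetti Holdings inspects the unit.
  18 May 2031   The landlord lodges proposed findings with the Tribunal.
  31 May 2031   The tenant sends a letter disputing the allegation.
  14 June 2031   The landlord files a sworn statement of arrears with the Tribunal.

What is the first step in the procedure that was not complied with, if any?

Step 1 — 5 and 25 days from 7 January 2031 (when the violation is discovered) are 12 January 2031 and 1 February 2031 respectively; done 20 January 2031, which is between those dates.
Step 2 — 20 and 29 days from 20 January 2031 (when the cure demand is delivered) are 9 February 2031 and 18 February 2031 respectively; done 10 February 2031 — within the window.
Step 3 — 25 and 40 days from 10 February 2031 (when the written notice is served) are 7 March 2031 and 22 March 2031 respectively; 4 March 2031 is 3 days too early.

Step 3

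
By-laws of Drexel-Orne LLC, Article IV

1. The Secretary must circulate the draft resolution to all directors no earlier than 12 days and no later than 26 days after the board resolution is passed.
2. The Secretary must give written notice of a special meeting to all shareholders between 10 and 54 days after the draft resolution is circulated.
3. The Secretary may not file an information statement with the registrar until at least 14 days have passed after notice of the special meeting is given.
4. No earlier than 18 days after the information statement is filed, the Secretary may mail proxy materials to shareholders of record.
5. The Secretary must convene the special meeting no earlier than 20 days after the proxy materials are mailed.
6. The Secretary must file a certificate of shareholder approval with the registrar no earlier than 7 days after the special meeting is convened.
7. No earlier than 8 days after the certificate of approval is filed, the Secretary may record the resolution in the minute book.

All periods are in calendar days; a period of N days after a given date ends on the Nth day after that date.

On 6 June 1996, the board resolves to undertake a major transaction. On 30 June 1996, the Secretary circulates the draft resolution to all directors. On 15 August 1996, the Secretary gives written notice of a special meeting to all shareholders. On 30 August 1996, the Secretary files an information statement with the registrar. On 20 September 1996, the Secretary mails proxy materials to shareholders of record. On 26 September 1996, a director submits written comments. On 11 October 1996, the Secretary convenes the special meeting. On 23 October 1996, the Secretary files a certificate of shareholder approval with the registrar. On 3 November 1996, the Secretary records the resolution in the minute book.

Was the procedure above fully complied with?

(1) the permitted window runs from 6 June 1996 + 12 = 18 June 1996 to 6 June 1996 + 26 = 2 July 1996; 30 June 1996 falls inside that range.
(2) the permitted window runs from 30 June 1996 + 10 = 10 July 1996 to 30 June 1996 + 54 = 23 August 1996; 15 August 1996 falls inside that range.
(3) permitted from 15 August 1996 + 14 days = 29 August 1996 onward; done 30 August 1996, after the minimum wait.
(4) permitted from 30 August 1996 + 18 days = 17 September 1996 onward; done 20 September 1996 — permitted.
(5) permitted from 20 September 1996 + 20 days = 10 October 1996 onward; done 11 October 1996 — permitted.
(6) permitted from 11 October 1996 + 7 days = 18 October 1996 onward; done 23 October 1996, after the minimum wait.
(7) permitted from 23 October 1996 + 8 days = 31 October 1996 onward; done 3 November 1996 — permitted.

Yes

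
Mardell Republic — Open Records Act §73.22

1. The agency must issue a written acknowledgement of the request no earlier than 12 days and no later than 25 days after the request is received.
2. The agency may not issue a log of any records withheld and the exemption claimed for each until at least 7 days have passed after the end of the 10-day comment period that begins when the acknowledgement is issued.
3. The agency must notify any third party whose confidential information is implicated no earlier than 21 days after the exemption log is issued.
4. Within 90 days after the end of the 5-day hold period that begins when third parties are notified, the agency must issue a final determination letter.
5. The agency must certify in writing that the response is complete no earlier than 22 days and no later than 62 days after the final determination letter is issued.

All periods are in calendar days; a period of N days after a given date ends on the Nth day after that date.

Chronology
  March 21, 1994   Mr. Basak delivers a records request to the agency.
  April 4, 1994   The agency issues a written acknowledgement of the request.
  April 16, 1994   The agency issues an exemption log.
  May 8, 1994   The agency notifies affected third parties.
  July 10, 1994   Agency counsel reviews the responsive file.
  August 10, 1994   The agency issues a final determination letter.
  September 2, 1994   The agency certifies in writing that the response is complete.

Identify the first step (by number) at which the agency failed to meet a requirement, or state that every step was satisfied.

Step 1 — 12 and 25 days from March 21, 1994 (when the request is received) are April 2, 1994 and April 15, 1994 respectively; done April 4, 1994 — within the window.
Step 2 — must wait 7 days from April 14, 1994 (end of the 10-day comment period, which began when the acknowledgement is issued on April 4, 1994), so not before April 21, 1994; acted on April 16, 1994, 5 days prematurely.
Later steps need not be reached.

Step 2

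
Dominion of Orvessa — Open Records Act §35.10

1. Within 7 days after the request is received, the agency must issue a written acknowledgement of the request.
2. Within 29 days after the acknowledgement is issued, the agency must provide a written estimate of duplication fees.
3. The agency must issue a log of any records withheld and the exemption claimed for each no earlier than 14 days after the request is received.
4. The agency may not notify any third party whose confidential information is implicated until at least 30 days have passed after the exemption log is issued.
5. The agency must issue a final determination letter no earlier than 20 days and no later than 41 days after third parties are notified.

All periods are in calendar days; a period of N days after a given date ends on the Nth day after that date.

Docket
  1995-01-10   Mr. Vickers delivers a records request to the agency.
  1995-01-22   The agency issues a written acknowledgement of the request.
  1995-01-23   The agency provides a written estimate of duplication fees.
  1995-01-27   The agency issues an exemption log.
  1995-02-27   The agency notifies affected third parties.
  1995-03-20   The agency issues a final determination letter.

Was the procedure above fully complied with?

No

(1) due by 1995-01-10 + 7 days = 1995-01-17; 1995-01-22 misses that deadline by 5 days.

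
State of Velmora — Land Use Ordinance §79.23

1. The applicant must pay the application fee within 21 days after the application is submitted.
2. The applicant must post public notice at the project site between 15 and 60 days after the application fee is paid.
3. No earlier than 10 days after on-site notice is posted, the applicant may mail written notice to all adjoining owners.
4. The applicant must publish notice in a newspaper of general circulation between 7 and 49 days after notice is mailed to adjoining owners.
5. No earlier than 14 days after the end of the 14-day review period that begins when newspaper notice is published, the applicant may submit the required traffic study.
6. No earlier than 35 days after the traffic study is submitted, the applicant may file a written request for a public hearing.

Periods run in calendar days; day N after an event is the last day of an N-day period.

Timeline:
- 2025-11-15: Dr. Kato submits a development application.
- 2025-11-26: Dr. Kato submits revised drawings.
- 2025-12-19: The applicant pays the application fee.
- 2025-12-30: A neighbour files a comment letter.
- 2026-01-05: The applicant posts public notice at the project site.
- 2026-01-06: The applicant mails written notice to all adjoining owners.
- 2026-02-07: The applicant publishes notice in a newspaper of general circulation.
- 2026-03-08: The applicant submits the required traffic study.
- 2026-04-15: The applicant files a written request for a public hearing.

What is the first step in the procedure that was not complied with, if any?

Step 1

Step 1 — counting 21 days from 2025-11-15 (when the application is submitted) gives a deadline of 2025-12-06; done 2025-12-19 — 13 days late.
That is the first point of non-compliance.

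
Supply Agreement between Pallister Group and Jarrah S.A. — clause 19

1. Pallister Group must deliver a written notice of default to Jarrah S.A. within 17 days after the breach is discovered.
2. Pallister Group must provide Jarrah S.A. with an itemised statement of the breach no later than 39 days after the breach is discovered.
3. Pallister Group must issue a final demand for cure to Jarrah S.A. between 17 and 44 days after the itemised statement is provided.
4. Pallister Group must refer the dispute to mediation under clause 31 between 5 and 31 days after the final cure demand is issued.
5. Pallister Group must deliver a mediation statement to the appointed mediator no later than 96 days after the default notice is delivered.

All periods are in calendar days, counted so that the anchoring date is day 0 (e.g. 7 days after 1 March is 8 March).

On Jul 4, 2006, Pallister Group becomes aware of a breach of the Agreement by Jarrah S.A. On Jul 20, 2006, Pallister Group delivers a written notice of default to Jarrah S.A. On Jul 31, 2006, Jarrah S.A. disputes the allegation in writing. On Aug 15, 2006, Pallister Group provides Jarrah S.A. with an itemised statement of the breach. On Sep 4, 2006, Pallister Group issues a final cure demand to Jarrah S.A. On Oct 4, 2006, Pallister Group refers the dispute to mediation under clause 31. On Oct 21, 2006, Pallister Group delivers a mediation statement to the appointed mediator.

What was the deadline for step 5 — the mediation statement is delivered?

Step 5 runs from Jul 20, 2006, when the default notice is delivered. 96 days after Jul 20, 2006 is Oct 24, 2006.

Oct 24, 2006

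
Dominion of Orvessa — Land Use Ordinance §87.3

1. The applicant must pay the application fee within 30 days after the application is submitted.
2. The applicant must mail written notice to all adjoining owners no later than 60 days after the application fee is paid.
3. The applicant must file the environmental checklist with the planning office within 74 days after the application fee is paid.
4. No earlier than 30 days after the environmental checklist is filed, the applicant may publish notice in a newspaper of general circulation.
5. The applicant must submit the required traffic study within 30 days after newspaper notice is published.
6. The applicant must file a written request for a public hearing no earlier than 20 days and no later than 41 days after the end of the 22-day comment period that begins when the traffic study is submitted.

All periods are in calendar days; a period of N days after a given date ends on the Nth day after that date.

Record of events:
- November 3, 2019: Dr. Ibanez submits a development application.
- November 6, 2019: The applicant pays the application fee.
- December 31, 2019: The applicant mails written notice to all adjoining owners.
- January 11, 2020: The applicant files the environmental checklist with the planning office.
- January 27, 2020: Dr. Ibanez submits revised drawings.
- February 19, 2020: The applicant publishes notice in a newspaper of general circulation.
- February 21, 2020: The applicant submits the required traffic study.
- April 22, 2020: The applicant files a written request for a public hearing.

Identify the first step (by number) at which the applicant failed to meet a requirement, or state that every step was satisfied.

None — every step was satisfied

(1) due by November 3, 2019 + 30 days = December 3, 2019; completed November 6, 2019, before the deadline.
(2) due by November 6, 2019 + 60 days = January 5, 2020; done December 31, 2019 — timely.
(3) due by November 6, 2019 + 74 days = January 19, 2020; completed January 11, 2020, before the deadline.
(4) permitted from January 11, 2020 + 30 days = February 10, 2020 onward; done February 19, 2020 — permitted.
(5) due by February 19, 2020 + 30 days = March 20, 2020; done February 21, 2020 — timely.
(6) the permitted window runs from March 14, 2020 + 20 = April 3, 2020 to March 14, 2020 + 41 = April 24, 2020; April 22, 2020 falls inside that range.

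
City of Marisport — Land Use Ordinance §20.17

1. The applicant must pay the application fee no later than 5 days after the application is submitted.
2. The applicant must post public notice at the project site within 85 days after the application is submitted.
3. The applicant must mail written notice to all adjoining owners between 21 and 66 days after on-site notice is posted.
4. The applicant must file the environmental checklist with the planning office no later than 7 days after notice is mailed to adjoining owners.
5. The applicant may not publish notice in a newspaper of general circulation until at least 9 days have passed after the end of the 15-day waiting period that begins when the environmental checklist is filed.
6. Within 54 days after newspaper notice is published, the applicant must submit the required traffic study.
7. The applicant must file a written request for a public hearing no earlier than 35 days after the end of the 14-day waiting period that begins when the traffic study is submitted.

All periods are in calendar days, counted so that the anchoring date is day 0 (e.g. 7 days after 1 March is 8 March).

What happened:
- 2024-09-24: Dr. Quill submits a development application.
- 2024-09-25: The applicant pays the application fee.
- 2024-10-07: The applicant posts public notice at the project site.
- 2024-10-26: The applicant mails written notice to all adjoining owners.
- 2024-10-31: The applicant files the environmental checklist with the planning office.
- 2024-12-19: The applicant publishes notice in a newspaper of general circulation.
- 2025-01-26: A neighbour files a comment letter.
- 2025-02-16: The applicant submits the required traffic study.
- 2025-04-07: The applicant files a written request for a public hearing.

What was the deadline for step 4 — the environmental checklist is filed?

2024-11-02

Step 4 runs from 2024-10-26, when notice is mailed to adjoining owners. 7 days after 2024-10-26 is 2024-11-02.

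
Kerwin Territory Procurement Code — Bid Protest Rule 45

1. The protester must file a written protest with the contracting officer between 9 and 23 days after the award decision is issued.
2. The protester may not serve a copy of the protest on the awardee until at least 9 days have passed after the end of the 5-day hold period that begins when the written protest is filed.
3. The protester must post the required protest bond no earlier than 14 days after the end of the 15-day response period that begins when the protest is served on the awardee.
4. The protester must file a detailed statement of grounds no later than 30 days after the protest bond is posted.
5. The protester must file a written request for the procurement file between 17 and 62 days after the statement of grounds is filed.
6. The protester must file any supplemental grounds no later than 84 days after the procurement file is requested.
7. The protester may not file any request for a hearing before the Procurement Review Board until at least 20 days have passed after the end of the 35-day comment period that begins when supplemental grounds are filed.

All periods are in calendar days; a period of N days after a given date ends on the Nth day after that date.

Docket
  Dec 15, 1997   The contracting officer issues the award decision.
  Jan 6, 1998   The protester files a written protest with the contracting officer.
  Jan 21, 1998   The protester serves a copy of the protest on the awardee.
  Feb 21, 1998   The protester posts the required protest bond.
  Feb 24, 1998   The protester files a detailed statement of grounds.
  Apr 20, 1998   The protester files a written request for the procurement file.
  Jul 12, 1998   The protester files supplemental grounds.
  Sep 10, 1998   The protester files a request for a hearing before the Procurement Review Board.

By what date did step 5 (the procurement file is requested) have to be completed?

Apr 27, 1998

Step 5 runs from Feb 24, 1998, when the statement of grounds is filed. The window is 17–62 days after Feb 24, 1998; it closes on Apr 27, 1998.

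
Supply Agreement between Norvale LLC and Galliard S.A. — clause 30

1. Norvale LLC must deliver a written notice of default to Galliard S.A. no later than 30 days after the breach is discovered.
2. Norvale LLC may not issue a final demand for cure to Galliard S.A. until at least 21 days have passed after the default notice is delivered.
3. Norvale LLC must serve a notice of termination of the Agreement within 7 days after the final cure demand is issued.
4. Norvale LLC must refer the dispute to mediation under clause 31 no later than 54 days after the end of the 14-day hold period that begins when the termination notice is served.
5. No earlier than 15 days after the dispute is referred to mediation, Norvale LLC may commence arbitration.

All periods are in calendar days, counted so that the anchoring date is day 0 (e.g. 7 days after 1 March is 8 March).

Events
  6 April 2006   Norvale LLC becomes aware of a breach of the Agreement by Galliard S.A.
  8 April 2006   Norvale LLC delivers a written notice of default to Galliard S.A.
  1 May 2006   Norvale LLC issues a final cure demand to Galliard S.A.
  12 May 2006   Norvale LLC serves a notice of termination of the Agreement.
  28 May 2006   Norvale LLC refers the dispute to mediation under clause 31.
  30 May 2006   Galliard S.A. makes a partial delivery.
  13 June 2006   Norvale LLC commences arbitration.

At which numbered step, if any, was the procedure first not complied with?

(1) due by 6 April 2006 + 30 days = 6 May 2006; 8 April 2006 is within that limit.
(2) permitted from 8 April 2006 + 21 days = 29 April 2006 onward; done 1 May 2006 — permitted.
(3) due by 1 May 2006 + 7 days = 8 May 2006; 12 May 2006 misses that deadline by 4 days.
No need to go further; step 3 was not satisfied.

Step 3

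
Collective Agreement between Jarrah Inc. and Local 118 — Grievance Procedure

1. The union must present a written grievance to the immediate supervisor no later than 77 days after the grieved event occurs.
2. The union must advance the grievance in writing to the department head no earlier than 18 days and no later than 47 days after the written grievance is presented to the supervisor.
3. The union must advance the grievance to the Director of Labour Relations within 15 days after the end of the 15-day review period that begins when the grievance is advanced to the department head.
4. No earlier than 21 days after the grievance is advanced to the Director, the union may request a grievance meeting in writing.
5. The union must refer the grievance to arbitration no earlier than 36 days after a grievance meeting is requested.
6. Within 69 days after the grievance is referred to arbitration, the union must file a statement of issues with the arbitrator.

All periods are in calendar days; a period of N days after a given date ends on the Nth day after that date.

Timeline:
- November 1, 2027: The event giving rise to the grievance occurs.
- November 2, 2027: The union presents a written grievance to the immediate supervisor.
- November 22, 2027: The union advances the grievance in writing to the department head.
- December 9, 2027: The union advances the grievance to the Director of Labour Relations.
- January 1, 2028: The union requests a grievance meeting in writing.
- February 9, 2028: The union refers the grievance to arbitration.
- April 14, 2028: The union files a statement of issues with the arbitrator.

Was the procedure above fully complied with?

Yes

(1) due by November 1, 2027 + 77 days = January 17, 2028; done November 2, 2027 — timely.
(2) the permitted window runs from November 2, 2027 + 18 = November 20, 2027 to November 2, 2027 + 47 = December 19, 2027; November 22, 2027 falls inside that range.
(3) due by December 7, 2027 + 15 days = December 22, 2027; completed December 9, 2027, before the deadline.
(4) permitted from December 9, 2027 + 21 days = December 30, 2027 onward; done January 1, 2028, after the minimum wait.
(5) permitted from January 1, 2028 + 36 days = February 6, 2028 onward; done February 9, 2028 — permitted.
(6) due by February 9, 2028 + 69 days = April 18, 2028; completed April 14, 2028, before the deadline.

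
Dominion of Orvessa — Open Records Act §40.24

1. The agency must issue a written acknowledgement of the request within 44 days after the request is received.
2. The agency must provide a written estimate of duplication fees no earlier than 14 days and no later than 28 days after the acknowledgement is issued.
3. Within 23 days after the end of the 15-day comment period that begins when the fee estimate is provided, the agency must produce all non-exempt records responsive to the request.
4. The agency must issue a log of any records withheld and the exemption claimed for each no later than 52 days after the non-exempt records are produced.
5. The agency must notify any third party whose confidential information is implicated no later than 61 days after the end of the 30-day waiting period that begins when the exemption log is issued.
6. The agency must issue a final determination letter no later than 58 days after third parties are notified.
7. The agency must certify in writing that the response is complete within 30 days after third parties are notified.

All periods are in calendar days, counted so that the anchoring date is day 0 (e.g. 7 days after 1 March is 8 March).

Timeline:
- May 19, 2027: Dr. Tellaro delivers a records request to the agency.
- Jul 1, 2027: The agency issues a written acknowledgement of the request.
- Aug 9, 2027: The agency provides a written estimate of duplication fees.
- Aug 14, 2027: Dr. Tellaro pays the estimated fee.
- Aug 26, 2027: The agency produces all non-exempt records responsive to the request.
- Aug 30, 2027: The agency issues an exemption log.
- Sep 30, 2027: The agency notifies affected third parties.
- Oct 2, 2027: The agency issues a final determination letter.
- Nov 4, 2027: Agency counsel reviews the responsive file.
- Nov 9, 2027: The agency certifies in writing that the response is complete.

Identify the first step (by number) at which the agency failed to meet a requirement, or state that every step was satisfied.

Step 1 — counting 44 days from May 19, 2027 (when the request is received) gives a deadline of Jul 2, 2027; completed Jul 1, 2027, before the deadline.
Step 2 — 14 and 28 days from Jul 1, 2027 (when the acknowledgement is issued) are Jul 15, 2027 and Jul 29, 2027 respectively; Aug 9, 2027 is 11 days past the end of the window.

Step 2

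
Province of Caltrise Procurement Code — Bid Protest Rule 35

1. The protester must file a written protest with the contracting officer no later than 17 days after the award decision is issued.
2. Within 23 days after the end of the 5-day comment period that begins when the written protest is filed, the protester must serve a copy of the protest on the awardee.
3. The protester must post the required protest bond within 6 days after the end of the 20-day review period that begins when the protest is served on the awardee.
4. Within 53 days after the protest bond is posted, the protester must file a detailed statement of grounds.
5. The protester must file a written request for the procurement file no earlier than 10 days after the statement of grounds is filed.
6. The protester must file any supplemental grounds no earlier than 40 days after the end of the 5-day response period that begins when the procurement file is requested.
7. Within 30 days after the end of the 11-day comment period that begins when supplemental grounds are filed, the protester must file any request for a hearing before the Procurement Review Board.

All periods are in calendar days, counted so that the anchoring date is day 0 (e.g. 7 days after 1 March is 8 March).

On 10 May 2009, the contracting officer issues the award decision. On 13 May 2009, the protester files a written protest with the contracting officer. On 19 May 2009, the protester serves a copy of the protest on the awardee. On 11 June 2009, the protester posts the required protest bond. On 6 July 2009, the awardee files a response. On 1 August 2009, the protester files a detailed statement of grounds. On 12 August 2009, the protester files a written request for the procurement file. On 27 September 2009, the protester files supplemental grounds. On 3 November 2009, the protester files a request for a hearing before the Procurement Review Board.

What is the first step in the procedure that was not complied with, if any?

None — every step was satisfied

(1) due by 10 May 2009 + 17 days = 27 May 2009; 13 May 2009 is within that limit.
(2) due by 18 May 2009 + 23 days = 10 June 2009; completed 19 May 2009, before the deadline.
(3) due by 8 June 2009 + 6 days = 14 June 2009; done 11 June 2009 — timely.
(4) due by 11 June 2009 + 53 days = 3 August 2009; completed 1 August 2009, before the deadline.
(5) permitted from 1 August 2009 + 10 days = 11 August 2009 onward; done 12 August 2009 — permitted.
(6) permitted from 17 August 2009 + 40 days = 26 September 2009 onward; 27 September 2009 is on or after that date.
(7) due by 8 October 2009 + 30 days = 7 November 2009; completed 3 November 2009, before the deadline.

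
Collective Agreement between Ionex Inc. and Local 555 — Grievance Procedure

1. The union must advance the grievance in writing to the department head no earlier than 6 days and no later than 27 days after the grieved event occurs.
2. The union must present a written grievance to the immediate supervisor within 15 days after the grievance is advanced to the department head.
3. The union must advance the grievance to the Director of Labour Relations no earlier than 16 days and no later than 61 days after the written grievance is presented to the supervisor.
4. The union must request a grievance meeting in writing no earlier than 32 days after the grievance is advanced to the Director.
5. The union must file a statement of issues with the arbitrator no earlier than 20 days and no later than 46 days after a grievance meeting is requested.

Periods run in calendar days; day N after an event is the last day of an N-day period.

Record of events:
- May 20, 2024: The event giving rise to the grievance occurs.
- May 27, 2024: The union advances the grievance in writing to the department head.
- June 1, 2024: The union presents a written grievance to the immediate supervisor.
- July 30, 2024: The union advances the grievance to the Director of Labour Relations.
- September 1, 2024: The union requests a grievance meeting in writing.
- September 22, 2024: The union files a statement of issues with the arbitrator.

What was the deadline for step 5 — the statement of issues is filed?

October 17, 2024

Step 5 runs from September 1, 2024, when a grievance meeting is requested. The window is 20–46 days after September 1, 2024; it closes on October 17, 2024.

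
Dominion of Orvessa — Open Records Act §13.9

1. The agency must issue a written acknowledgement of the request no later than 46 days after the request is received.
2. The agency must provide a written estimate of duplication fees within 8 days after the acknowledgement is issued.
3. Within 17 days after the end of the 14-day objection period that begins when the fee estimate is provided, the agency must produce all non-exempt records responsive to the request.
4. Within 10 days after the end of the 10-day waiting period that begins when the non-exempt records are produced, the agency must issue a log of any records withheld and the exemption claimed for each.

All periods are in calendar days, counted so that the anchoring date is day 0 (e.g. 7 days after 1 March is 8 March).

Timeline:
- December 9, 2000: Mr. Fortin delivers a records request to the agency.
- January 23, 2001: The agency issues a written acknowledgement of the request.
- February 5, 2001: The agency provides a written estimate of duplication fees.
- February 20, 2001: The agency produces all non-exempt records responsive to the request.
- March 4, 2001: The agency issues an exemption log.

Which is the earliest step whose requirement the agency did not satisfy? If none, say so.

Step 1 — counting 46 days from December 9, 2000 (when the request is received) gives a deadline of January 24, 2001; completed January 23, 2001, before the deadline.
Step 2 — counting 8 days from January 23, 2001 (when the acknowledgement is issued) gives a deadline of January 31, 2001; done February 5, 2001 — 5 days late.
That is the first point of non-compliance.

Step 2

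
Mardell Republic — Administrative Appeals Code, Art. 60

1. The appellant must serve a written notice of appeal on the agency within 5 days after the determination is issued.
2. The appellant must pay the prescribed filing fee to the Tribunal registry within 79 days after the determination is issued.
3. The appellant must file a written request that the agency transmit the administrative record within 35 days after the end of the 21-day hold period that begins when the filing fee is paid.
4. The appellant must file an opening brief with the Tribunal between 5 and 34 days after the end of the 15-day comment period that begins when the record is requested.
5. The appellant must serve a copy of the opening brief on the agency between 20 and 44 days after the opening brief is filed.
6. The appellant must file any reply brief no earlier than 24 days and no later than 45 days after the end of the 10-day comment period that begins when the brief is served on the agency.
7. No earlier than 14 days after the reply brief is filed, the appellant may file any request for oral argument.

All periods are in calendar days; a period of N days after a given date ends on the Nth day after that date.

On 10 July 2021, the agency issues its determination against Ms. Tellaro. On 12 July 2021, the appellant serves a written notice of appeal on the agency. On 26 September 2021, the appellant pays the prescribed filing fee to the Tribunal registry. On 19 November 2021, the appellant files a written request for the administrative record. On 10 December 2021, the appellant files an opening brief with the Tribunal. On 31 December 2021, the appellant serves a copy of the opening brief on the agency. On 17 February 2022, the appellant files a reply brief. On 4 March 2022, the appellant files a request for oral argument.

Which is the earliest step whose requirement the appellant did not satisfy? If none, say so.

(1) due by 10 July 2021 + 5 days = 15 July 2021; done 12 July 2021 — timely.
(2) due by 10 July 2021 + 79 days = 27 September 2021; completed 26 September 2021, before the deadline.
(3) due by 17 October 2021 + 35 days = 21 November 2021; 19 November 2021 is within that limit.
(4) the permitted window runs from 4 December 2021 + 5 = 9 December 2021 to 4 December 2021 + 34 = 7 January 2022; done 10 December 2021 — within the window.
(5) the permitted window runs from 10 December 2021 + 20 = 30 December 2021 to 10 December 2021 + 44 = 23 January 2022; done 31 December 2021 — within the window.
(6) the permitted window runs from 10 January 2022 + 24 = 3 February 2022 to 10 January 2022 + 45 = 24 February 2022; 17 February 2022 falls inside that range.
(7) permitted from 17 February 2022 + 14 days = 3 March 2022 onward; done 4 March 2022 — permitted.

None — every step was satisfied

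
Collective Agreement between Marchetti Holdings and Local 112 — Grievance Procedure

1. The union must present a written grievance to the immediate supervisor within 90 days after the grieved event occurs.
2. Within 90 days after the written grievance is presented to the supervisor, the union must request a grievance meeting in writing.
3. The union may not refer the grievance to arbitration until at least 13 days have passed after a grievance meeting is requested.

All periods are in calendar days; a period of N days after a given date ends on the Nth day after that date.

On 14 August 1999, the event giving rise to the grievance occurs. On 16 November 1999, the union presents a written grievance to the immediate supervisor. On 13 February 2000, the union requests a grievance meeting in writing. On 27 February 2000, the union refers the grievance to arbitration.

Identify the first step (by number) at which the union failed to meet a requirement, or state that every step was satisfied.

Step 1 — counting 90 days from 14 August 1999 (when the grieved event occurs) gives a deadline of 12 November 1999; done 16 November 1999 — 4 days late.

Step 1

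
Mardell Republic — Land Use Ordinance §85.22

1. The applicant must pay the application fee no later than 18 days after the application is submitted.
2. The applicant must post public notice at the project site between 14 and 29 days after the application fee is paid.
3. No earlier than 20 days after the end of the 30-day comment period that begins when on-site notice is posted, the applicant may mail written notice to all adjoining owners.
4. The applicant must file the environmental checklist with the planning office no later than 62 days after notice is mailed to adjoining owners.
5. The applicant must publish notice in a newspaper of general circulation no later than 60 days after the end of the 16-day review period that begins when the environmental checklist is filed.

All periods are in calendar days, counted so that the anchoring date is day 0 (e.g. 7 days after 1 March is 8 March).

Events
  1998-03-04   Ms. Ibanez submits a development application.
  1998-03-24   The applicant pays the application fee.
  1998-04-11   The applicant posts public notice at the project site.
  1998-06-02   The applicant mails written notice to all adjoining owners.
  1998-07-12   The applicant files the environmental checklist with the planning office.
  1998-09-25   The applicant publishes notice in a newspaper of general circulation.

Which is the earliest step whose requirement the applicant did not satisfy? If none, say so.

Step 1 — counting 18 days from 1998-03-04 (when the application is submitted) gives a deadline of 1998-03-22; done 1998-03-24 — 2 days late.

Step 1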